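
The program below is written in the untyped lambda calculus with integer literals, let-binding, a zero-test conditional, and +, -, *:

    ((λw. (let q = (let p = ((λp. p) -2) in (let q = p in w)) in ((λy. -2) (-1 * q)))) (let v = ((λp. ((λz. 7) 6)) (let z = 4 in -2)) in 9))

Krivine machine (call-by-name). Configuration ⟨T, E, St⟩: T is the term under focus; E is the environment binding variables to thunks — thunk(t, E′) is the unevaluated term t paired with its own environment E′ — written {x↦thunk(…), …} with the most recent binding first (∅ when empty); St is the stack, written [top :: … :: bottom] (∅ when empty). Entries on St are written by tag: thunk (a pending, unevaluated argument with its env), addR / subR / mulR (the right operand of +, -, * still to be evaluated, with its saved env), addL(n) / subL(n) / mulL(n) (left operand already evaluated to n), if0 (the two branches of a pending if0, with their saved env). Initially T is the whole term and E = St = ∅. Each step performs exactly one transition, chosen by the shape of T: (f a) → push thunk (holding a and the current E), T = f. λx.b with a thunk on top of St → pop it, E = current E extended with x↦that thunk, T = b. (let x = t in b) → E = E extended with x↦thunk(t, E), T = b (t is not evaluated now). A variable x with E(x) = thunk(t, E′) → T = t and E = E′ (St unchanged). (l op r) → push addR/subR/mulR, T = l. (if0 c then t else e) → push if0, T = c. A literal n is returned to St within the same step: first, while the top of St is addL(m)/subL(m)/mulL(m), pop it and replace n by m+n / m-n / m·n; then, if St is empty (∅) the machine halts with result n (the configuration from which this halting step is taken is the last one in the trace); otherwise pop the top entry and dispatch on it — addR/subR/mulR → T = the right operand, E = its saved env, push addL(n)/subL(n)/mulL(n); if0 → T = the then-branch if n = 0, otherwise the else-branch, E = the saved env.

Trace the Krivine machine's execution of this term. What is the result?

step 0: [T=((λw. (let q = (let p = ((λp. p) -2) in (let q = p in w)) in ((λy. -2) (-1 * q)))) (let v = ((λp. ((λz. 7) 6)) (let z = 4 in -2)) in 9)) | E=∅ | St=∅]
step 1: [T=(λw. (let q = (let p = ((λp. p) -2) in (let q = p in w)) in ((λy. -2) (-1 * q)))) | E=∅ | St=[thunk]]
step 2: [T=(let q = (let p = ((λp. p) -2) in (let q = p in w)) in ((λy. -2) (-1 * q))) | E={w↦thunk((let v = ((λp. ((λz. 7) 6)) (let z = 4 in -2)) in 9), ∅)} | St=∅]
step 3: [T=((λy. -2) (-1 * q)) | E={q↦thunk((let p = ((λp. p) -2) in (let q = p in w)), {w↦thunk((let v = ((λp. ((λz. 7) 6)) (let z = 4 in -2)) in 9), ∅)}), w↦thunk((let v = ((λp. ((λz. 7) 6)) (let z = 4 in -2)) in 9), ∅)} | St=∅]
step 4: [T=(λy. -2) | E={q↦thunk((let p = ((λp. p) -2) in (let q = p in w)), {w↦thunk((let v = ((λp. ((λz. 7) 6)) (let z = 4 in -2)) in 9), ∅)}), w↦thunk((let v = ((λp. ((λz. 7) 6)) (let z = 4 in -2)) in 9), ∅)} | St=[thunk]]
step 5: [T=-2 | E={y↦thunk((-1 * q), {q↦thunk((let p = ((λp. p) -2) in (let q = p in w)), {w↦thunk((let v = ((λp. ((λz. 7) 6)) (let z = 4 in -2)) in 9), ∅)}), w↦thunk((let v = ((λp. ((λz. 7) 6)) (let z = 4 in -2)) in 9), ∅)}), q↦thunk((let p = ((λp. p) -2) in (let q = p in w)), {w↦thunk((let v = ((λp. ((λz. 7) 6)) (let z = 4 in -2)) in 9), ∅)}), w↦thunk((let v = ((λp. ((λz. 7) 6)) (let z = 4 in -2)) in 9), ∅)} | St=∅]
→ final value -2

Answer: -2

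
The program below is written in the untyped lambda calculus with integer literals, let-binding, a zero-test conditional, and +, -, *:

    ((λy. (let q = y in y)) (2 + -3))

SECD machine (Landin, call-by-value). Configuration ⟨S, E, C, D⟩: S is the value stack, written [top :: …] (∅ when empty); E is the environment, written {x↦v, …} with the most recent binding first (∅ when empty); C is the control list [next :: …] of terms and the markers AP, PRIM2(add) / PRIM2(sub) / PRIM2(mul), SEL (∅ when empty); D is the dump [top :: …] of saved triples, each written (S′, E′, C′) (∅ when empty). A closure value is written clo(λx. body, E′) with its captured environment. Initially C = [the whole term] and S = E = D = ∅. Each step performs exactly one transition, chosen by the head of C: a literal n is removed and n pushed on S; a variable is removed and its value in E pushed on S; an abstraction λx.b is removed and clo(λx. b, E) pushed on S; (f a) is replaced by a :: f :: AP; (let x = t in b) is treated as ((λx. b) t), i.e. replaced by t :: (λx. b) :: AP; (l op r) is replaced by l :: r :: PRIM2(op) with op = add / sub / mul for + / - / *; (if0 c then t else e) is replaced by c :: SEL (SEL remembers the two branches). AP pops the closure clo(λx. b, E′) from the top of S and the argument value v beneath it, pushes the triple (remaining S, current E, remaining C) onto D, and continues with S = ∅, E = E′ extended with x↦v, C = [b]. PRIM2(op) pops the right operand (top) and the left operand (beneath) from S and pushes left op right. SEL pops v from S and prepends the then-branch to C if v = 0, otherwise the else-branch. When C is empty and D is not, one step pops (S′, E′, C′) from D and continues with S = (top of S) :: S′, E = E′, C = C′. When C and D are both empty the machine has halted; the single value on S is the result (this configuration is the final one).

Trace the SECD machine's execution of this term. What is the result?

0. <S=∅, E=∅, C=[((λy. (let q = y in y)) (2 + -3))], D=∅>
1. <S=∅, E=∅, C=[(2 + -3) :: (λy. (let q = y in y)) :: AP], D=∅>
2. <S=∅, E=∅, C=[2 :: -3 :: PRIM2(add) :: (λy. (let q = y in y)) :: AP], D=∅>
3. <S=[2], E=∅, C=[-3 :: PRIM2(add) :: (λy. (let q = y in y)) :: AP], D=∅>
4. <S=[-3 :: 2], E=∅, C=[PRIM2(add) :: (λy. (let q = y in y)) :: AP], D=∅>
5. <S=[-1], E=∅, C=[(λy. (let q = y in y)) :: AP], D=∅>
6. <S=[clo(λy. (let q = y in y), ∅) :: -1], E=∅, C=[AP], D=∅>
7. <S=∅, E={y↦-1}, C=[(let q = y in y)], D=[(∅, ∅, ∅)]>
8. <S=∅, E={y↦-1}, C=[y :: (λq. y) :: AP], D=[(∅, ∅, ∅)]>
9. <S=[-1], E={y↦-1}, C=[(λq. y) :: AP], D=[(∅, ∅, ∅)]>
10. <S=[clo(λq. y, {y↦-1}) :: -1], E={y↦-1}, C=[AP], D=[(∅, ∅, ∅)]>
11. <S=∅, E={q↦-1, y↦-1}, C=[y], D=[(∅, {y↦-1}, ∅) :: (∅, ∅, ∅)]>
12. <S=[-1], E={q↦-1, y↦-1}, C=∅, D=[(∅, {y↦-1}, ∅) :: (∅, ∅, ∅)]>
13. <S=[-1], E={y↦-1}, C=∅, D=[(∅, ∅, ∅)]>
14. <S=[-1], E=∅, C=∅, D=∅>
→ final value -1

Answer: -1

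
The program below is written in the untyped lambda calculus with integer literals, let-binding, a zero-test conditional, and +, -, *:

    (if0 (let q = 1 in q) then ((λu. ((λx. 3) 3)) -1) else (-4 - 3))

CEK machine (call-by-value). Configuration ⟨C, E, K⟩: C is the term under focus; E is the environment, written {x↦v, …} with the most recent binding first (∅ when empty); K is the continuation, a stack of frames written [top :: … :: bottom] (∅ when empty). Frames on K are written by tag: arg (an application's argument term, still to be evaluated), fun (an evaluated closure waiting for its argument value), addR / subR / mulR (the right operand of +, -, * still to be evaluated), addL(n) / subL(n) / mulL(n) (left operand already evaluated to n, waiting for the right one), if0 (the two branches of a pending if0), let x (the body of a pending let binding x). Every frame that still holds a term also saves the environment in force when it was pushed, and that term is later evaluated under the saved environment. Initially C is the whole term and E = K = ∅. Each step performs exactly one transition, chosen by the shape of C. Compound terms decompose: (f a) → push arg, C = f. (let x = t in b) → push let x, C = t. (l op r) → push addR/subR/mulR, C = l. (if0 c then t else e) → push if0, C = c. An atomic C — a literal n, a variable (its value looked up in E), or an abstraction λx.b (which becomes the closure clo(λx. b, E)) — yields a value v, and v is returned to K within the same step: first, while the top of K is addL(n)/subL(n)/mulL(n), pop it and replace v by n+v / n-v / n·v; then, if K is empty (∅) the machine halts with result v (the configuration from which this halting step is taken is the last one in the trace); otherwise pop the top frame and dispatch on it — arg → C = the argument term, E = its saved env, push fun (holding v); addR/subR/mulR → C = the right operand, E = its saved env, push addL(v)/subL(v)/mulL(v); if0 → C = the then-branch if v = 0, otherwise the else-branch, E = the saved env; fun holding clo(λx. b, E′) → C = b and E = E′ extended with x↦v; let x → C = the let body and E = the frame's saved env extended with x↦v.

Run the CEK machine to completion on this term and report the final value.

Answer: -7

Execution trace:
0. [C=(if0 (let q = 1 in q) then ((λu. ((λx. 3) 3)) -1) else (-4 - 3)) | E=∅ | K=∅]
1. [C=(let q = 1 in q) | E=∅ | K=[if0]]
2. [C=1 | E=∅ | K=[let q :: if0]]
3. [C=q | E={q↦1} | K=[if0]]
4. [C=(-4 - 3) | E=∅ | K=∅]
5. [C=-4 | E=∅ | K=[subR]]
6. [C=3 | E=∅ | K=[subL(-4)]]
→ final value -7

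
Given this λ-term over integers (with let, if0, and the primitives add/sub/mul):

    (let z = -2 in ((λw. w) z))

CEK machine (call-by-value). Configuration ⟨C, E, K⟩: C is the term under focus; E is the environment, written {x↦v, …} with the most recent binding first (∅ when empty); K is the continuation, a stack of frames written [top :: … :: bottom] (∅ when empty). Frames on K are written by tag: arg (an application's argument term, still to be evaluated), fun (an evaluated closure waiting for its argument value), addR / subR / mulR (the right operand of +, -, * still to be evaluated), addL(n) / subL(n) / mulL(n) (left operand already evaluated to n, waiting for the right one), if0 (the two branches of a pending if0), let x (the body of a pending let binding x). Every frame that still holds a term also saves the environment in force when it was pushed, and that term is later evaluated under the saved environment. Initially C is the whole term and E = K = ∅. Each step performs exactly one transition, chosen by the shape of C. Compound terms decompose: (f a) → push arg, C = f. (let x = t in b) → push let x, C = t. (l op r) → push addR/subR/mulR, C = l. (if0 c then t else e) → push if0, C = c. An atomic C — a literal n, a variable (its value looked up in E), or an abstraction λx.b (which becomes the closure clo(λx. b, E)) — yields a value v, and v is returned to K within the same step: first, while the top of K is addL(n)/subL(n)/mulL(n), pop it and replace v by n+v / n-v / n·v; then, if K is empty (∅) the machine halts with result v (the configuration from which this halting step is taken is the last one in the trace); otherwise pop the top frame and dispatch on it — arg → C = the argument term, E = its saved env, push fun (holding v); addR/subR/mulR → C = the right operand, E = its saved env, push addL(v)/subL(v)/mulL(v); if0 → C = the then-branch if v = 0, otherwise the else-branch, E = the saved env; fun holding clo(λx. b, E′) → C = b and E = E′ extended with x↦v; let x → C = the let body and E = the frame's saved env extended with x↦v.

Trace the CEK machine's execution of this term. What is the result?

t=0: ⟨C=(let z = -2 in ((λw. w) z)); E=∅; K=∅⟩
t=1: ⟨C=-2; E=∅; K=[let z]⟩
t=2: ⟨C=((λw. w) z); E={z↦-2}; K=∅⟩
t=3: ⟨C=(λw. w); E={z↦-2}; K=[arg]⟩
t=4: ⟨C=z; E={z↦-2}; K=[fun]⟩
t=5: ⟨C=w; E={w↦-2, z↦-2}; K=∅⟩
→ final value -2

Answer: -2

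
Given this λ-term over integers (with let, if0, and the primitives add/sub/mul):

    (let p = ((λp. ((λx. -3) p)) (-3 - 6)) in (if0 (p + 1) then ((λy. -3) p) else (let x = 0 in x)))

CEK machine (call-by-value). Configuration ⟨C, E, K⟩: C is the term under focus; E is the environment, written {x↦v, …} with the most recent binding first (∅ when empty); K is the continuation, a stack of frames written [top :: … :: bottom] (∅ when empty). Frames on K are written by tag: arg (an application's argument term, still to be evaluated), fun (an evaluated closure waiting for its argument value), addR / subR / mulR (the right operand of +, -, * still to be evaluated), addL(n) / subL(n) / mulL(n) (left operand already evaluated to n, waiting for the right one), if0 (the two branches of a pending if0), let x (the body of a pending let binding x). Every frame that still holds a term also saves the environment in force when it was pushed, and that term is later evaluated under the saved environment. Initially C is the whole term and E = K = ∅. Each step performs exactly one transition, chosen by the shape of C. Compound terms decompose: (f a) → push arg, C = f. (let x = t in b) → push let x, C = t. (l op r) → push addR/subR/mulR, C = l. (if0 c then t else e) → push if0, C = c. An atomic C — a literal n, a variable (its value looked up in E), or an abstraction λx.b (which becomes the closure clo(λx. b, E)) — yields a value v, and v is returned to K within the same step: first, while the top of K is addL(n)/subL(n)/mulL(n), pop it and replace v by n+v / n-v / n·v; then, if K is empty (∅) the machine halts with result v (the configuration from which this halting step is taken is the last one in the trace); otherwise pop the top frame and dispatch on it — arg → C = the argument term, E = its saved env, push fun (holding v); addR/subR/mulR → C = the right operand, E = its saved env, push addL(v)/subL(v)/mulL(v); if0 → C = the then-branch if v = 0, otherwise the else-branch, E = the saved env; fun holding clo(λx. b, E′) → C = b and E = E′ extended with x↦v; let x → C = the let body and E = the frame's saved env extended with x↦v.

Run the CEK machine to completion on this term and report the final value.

Answer: 0

Derivation:
t=0: [C=(let p = ((λp. ((λx. -3) p)) (-3 - 6)) in (if0 (p + 1) then ((λy. -3) p) else (let x = 0 in x))) | E=∅ | K=∅]
t=1: [C=((λp. ((λx. -3) p)) (-3 - 6)) | E=∅ | K=[let p]]
t=2: [C=(λp. ((λx. -3) p)) | E=∅ | K=[arg :: let p]]
t=3: [C=(-3 - 6) | E=∅ | K=[fun :: let p]]
t=4: [C=-3 | E=∅ | K=[subR :: fun :: let p]]
t=5: [C=6 | E=∅ | K=[subL(-3) :: fun :: let p]]
t=6: [C=((λx. -3) p) | E={p↦-9} | K=[let p]]
t=7: [C=(λx. -3) | E={p↦-9} | K=[arg :: let p]]
t=8: [C=p | E={p↦-9} | K=[fun :: let p]]
t=9: [C=-3 | E={x↦-9, p↦-9} | K=[let p]]
t=10: [C=(if0 (p + 1) then ((λy. -3) p) else (let x = 0 in x)) | E={p↦-3} | K=∅]
t=11: [C=(p + 1) | E={p↦-3} | K=[if0]]
t=12: [C=p | E={p↦-3} | K=[addR :: if0]]
t=13: [C=1 | E={p↦-3} | K=[addL(-3) :: if0]]
t=14: [C=(let x = 0 in x) | E={p↦-3} | K=∅]
t=15: [C=0 | E={p↦-3} | K=[let x]]
t=16: [C=x | E={x↦0, p↦-3} | K=∅]
→ final value 0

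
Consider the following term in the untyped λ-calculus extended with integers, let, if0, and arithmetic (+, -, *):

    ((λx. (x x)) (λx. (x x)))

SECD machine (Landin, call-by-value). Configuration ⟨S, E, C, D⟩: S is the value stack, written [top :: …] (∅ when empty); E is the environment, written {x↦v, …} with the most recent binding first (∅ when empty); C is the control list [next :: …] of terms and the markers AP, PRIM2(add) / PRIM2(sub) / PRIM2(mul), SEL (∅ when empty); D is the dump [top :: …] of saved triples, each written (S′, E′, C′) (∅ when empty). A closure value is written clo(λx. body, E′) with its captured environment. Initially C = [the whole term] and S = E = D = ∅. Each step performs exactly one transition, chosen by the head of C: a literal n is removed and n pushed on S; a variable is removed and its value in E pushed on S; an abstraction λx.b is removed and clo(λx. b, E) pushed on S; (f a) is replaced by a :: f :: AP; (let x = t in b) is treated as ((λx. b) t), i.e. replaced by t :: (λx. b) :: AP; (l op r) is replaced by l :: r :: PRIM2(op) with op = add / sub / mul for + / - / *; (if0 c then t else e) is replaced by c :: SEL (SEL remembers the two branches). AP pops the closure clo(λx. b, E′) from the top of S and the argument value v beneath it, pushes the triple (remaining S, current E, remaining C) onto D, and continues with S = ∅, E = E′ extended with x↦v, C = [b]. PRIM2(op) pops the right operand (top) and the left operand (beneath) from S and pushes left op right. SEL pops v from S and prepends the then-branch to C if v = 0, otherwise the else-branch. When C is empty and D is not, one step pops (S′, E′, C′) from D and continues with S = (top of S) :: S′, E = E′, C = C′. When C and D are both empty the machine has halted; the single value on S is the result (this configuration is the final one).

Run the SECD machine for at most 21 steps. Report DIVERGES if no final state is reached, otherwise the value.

Answer: DIVERGES (no final state within 21 steps)

Derivation:
t=0: ⟨S=∅; E=∅; C=[((λx. (x x)) (λx. (x x)))]; D=∅⟩
t=1: ⟨S=∅; E=∅; C=[(λx. (x x)) :: (λx. (x x)) :: AP]; D=∅⟩
t=2: ⟨S=[clo(λx. (x x), ∅)]; E=∅; C=[(λx. (x x)) :: AP]; D=∅⟩
t=3: ⟨S=[clo(λx. (x x), ∅) :: clo(λx. (x x), ∅)]; E=∅; C=[AP]; D=∅⟩
t=4: ⟨S=∅; E={x↦clo(λx. (x x), ∅)}; C=[(x x)]; D=[(∅, ∅, ∅)]⟩
t=5: ⟨S=∅; E={x↦clo(λx. (x x), ∅)}; C=[x :: x :: AP]; D=[(∅, ∅, ∅)]⟩
t=6: ⟨S=[clo(λx. (x x), ∅)]; E={x↦clo(λx. (x x), ∅)}; C=[x :: AP]; D=[(∅, ∅, ∅)]⟩
t=7: ⟨S=[clo(λx. (x x), ∅) :: clo(λx. (x x), ∅)]; E={x↦clo(λx. (x x), ∅)}; C=[AP]; D=[(∅, ∅, ∅)]⟩
t=8: ⟨S=∅; E={x↦clo(λx. (x x), ∅)}; C=[(x x)]; D=[(∅, {x↦clo(λx. (x x), ∅)}, ∅) :: (∅, ∅, ∅)]⟩
t=9: ⟨S=∅; E={x↦clo(λx. (x x), ∅)}; C=[x :: x :: AP]; D=[(∅, {x↦clo(λx. (x x), ∅)}, ∅) :: (∅, ∅, ∅)]⟩
t=10: ⟨S=[clo(λx. (x x), ∅)]; E={x↦clo(λx. (x x), ∅)}; C=[x :: AP]; D=[(∅, {x↦clo(λx. (x x), ∅)}, ∅) :: (∅, ∅, ∅)]⟩
t=11: ⟨S=[clo(λx. (x x), ∅) :: clo(λx. (x x), ∅)]; E={x↦clo(λx. (x x), ∅)}; C=[AP]; D=[(∅, {x↦clo(λx. (x x), ∅)}, ∅) :: (∅, ∅, ∅)]⟩
t=12: ⟨S=∅; E={x↦clo(λx. (x x), ∅)}; C=[(x x)]; D=[(∅, {x↦clo(λx. (x x), ∅)}, ∅) :: (∅, {x↦clo(λx. (x x), ∅)}, ∅) :: (∅, ∅, ∅)]⟩
t=13: ⟨S=∅; E={x↦clo(λx. (x x), ∅)}; C=[x :: x :: AP]; D=[(∅, {x↦clo(λx. (x x), ∅)}, ∅) :: (∅, {x↦clo(λx. (x x), ∅)}, ∅) :: (∅, ∅, ∅)]⟩
t=14: ⟨S=[clo(λx. (x x), ∅)]; E={x↦clo(λx. (x x), ∅)}; C=[x :: AP]; D=[(∅, {x↦clo(λx. (x x), ∅)}, ∅) :: (∅, {x↦clo(λx. (x x), ∅)}, ∅) :: (∅, ∅, ∅)]⟩
t=15: ⟨S=[clo(λx. (x x), ∅) :: clo(λx. (x x), ∅)]; E={x↦clo(λx. (x x), ∅)}; C=[AP]; D=[(∅, {x↦clo(λx. (x x), ∅)}, ∅) :: (∅, {x↦clo(λx. (x x), ∅)}, ∅) :: (∅, ∅, ∅)]⟩
t=16: ⟨S=∅; E={x↦clo(λx. (x x), ∅)}; C=[(x x)]; D=[(∅, {x↦clo(λx. (x x), ∅)}, ∅) :: (∅, {x↦clo(λx. (x x), ∅)}, ∅) :: (∅, {x↦clo(λx. (x x), ∅)}, ∅) :: (∅, ∅, ∅)]⟩
t=17: ⟨S=∅; E={x↦clo(λx. (x x), ∅)}; C=[x :: x :: AP]; D=[(∅, {x↦clo(λx. (x x), ∅)}, ∅) :: (∅, {x↦clo(λx. (x x), ∅)}, ∅) :: (∅, {x↦clo(λx. (x x), ∅)}, ∅) :: (∅, ∅, ∅)]⟩
t=18: ⟨S=[clo(λx. (x x), ∅)]; E={x↦clo(λx. (x x), ∅)}; C=[x :: AP]; D=[(∅, {x↦clo(λx. (x x), ∅)}, ∅) :: (∅, {x↦clo(λx. (x x), ∅)}, ∅) :: (∅, {x↦clo(λx. (x x), ∅)}, ∅) :: (∅, ∅, ∅)]⟩
t=19: ⟨S=[clo(λx. (x x), ∅) :: clo(λx. (x x), ∅)]; E={x↦clo(λx. (x x), ∅)}; C=[AP]; D=[(∅, {x↦clo(λx. (x x), ∅)}, ∅) :: (∅, {x↦clo(λx. (x x), ∅)}, ∅) :: (∅, {x↦clo(λx. (x x), ∅)}, ∅) :: (∅, ∅, ∅)]⟩
t=20: ⟨S=∅; E={x↦clo(λx. (x x), ∅)}; C=[(x x)]; D=[(∅, {x↦clo(λx. (x x), ∅)}, ∅) :: (∅, {x↦clo(λx. (x x), ∅)}, ∅) :: (∅, {x↦clo(λx. (x x), ∅)}, ∅) :: (∅, {x↦clo(λx. (x x), ∅)}, ∅) :: (∅, ∅, ∅)]⟩
t=21: ⟨S=∅; E={x↦clo(λx. (x x), ∅)}; C=[x :: x :: AP]; D=[(∅, {x↦clo(λx. (x x), ∅)}, ∅) :: (∅, {x↦clo(λx. (x x), ∅)}, ∅) :: (∅, {x↦clo(λx. (x x), ∅)}, ∅) :: (∅, {x↦clo(λx. (x x), ∅)}, ∅) :: (∅, ∅, ∅)]⟩
→ 21 transitions taken and the configuration is still not final: no result within 21 steps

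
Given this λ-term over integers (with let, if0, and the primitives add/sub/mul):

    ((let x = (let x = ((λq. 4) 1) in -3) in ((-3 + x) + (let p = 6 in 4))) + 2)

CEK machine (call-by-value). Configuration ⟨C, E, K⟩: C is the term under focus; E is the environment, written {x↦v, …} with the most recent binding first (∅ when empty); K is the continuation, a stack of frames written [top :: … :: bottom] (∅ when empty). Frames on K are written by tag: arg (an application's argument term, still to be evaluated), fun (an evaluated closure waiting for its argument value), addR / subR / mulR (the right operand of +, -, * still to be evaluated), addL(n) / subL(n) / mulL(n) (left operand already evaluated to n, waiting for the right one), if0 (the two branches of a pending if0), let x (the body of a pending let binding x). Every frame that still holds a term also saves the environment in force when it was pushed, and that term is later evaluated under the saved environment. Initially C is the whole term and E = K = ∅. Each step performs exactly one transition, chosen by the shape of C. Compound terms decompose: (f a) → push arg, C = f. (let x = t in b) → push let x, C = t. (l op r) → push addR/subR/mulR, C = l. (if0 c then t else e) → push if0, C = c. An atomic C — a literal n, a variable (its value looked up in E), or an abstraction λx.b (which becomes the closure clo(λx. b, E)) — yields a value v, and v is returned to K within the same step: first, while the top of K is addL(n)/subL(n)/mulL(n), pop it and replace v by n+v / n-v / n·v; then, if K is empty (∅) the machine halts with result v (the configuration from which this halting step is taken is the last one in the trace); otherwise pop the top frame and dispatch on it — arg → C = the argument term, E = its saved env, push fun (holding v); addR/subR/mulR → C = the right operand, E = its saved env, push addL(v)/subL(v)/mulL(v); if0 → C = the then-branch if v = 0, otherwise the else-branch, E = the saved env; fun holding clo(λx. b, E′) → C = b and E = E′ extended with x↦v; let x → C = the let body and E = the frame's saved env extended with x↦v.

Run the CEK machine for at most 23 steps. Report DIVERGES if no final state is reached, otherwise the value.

0. <C=((let x = (let x = ((λq. 4) 1) in -3) in ((-3 + x) + (let p = 6 in 4))) + 2), E=∅, K=∅>
1. <C=(let x = (let x = ((λq. 4) 1) in -3) in ((-3 + x) + (let p = 6 in 4))), E=∅, K=[addR]>
2. <C=(let x = ((λq. 4) 1) in -3), E=∅, K=[let x :: addR]>
3. <C=((λq. 4) 1), E=∅, K=[let x :: let x :: addR]>
4. <C=(λq. 4), E=∅, K=[arg :: let x :: let x :: addR]>
5. <C=1, E=∅, K=[fun :: let x :: let x :: addR]>
6. <C=4, E={q↦1}, K=[let x :: let x :: addR]>
7. <C=-3, E={x↦4}, K=[let x :: addR]>
8. <C=((-3 + x) + (let p = 6 in 4)), E={x↦-3}, K=[addR]>
9. <C=(-3 + x), E={x↦-3}, K=[addR :: addR]>
10. <C=-3, E={x↦-3}, K=[addR :: addR :: addR]>
11. <C=x, E={x↦-3}, K=[addL(-3) :: addR :: addR]>
12. <C=(let p = 6 in 4), E={x↦-3}, K=[addL(-6) :: addR]>
13. <C=6, E={x↦-3}, K=[let p :: addL(-6) :: addR]>
14. <C=4, E={p↦6, x↦-3}, K=[addL(-6) :: addR]>
15. <C=2, E=∅, K=[addL(-2)]>
→ final value 0

Answer: 0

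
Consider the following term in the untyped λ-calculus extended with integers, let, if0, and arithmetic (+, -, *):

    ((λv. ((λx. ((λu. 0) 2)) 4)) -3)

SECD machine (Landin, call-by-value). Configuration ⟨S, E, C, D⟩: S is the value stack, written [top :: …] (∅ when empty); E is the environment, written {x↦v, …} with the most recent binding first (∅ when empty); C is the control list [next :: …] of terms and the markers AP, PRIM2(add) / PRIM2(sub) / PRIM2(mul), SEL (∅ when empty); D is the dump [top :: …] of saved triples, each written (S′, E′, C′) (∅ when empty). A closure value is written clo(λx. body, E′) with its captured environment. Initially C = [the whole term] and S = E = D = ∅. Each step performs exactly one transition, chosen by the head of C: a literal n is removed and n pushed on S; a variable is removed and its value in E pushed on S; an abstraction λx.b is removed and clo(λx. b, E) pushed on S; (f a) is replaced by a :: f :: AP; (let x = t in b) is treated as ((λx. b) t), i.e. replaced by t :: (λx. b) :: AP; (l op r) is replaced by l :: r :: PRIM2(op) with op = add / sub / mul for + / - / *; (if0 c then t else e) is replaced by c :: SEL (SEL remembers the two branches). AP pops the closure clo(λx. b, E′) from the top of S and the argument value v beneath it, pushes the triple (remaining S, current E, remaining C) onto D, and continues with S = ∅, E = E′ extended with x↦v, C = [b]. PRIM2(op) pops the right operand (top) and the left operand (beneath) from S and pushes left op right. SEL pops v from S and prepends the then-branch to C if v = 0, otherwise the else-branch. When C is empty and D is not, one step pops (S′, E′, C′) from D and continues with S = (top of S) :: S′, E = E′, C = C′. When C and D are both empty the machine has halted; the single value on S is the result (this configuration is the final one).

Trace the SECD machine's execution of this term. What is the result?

Answer: 0

Machine steps:
step 0: ⟨S=∅; E=∅; C=[((λv. ((λx. ((λu. 0) 2)) 4)) -3)]; D=∅⟩
step 1: ⟨S=∅; E=∅; C=[-3 :: (λv. ((λx. ((λu. 0) 2)) 4)) :: AP]; D=∅⟩
step 2: ⟨S=[-3]; E=∅; C=[(λv. ((λx. ((λu. 0) 2)) 4)) :: AP]; D=∅⟩
step 3: ⟨S=[clo(λv. ((λx. ((λu. 0) 2)) 4), ∅) :: -3]; E=∅; C=[AP]; D=∅⟩
step 4: ⟨S=∅; E={v↦-3}; C=[((λx. ((λu. 0) 2)) 4)]; D=[(∅, ∅, ∅)]⟩
step 5: ⟨S=∅; E={v↦-3}; C=[4 :: (λx. ((λu. 0) 2)) :: AP]; D=[(∅, ∅, ∅)]⟩
step 6: ⟨S=[4]; E={v↦-3}; C=[(λx. ((λu. 0) 2)) :: AP]; D=[(∅, ∅, ∅)]⟩
step 7: ⟨S=[clo(λx. ((λu. 0) 2), {v↦-3}) :: 4]; E={v↦-3}; C=[AP]; D=[(∅, ∅, ∅)]⟩
step 8: ⟨S=∅; E={x↦4, v↦-3}; C=[((λu. 0) 2)]; D=[(∅, {v↦-3}, ∅) :: (∅, ∅, ∅)]⟩
step 9: ⟨S=∅; E={x↦4, v↦-3}; C=[2 :: (λu. 0) :: AP]; D=[(∅, {v↦-3}, ∅) :: (∅, ∅, ∅)]⟩
step 10: ⟨S=[2]; E={x↦4, v↦-3}; C=[(λu. 0) :: AP]; D=[(∅, {v↦-3}, ∅) :: (∅, ∅, ∅)]⟩
step 11: ⟨S=[clo(λu. 0, {x↦4, v↦-3}) :: 2]; E={x↦4, v↦-3}; C=[AP]; D=[(∅, {v↦-3}, ∅) :: (∅, ∅, ∅)]⟩
step 12: ⟨S=∅; E={u↦2, x↦4, v↦-3}; C=[0]; D=[(∅, {x↦4, v↦-3}, ∅) :: (∅, {v↦-3}, ∅) :: (∅, ∅, ∅)]⟩
step 13: ⟨S=[0]; E={u↦2, x↦4, v↦-3}; C=∅; D=[(∅, {x↦4, v↦-3}, ∅) :: (∅, {v↦-3}, ∅) :: (∅, ∅, ∅)]⟩
step 14: ⟨S=[0]; E={x↦4, v↦-3}; C=∅; D=[(∅, {v↦-3}, ∅) :: (∅, ∅, ∅)]⟩
step 15: ⟨S=[0]; E={v↦-3}; C=∅; D=[(∅, ∅, ∅)]⟩
step 16: ⟨S=[0]; E=∅; C=∅; D=∅⟩
→ final value 0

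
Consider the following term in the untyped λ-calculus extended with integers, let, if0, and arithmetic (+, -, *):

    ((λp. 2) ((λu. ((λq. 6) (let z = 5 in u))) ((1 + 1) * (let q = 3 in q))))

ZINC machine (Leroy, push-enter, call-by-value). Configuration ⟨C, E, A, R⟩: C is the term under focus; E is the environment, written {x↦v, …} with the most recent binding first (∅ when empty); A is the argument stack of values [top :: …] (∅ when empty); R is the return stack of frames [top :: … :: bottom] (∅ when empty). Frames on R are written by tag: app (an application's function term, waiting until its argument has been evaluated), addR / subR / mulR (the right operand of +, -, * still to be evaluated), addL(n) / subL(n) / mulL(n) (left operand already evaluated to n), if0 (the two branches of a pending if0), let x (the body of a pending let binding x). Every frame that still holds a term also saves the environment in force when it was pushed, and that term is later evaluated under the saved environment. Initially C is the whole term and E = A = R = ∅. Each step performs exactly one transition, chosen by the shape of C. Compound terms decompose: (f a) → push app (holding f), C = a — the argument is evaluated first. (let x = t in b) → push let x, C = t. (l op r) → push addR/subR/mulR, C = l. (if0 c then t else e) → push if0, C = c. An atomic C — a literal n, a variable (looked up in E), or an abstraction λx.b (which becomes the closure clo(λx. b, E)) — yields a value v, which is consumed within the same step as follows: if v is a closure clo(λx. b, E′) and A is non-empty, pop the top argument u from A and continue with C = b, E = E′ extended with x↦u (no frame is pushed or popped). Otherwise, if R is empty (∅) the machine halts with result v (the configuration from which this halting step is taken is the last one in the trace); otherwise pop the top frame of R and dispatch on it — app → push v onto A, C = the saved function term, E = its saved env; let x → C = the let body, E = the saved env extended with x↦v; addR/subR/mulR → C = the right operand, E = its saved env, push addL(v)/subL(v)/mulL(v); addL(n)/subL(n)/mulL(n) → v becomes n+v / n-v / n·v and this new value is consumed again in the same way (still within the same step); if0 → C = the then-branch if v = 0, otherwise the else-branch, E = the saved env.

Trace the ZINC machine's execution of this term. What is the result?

[0] <C=((λp. 2) ((λu. ((λq. 6) (let z = 5 in u))) ((1 + 1) * (let q = 3 in q)))), E=∅, A=∅, R=∅>
[1] <C=((λu. ((λq. 6) (let z = 5 in u))) ((1 + 1) * (let q = 3 in q))), E=∅, A=∅, R=[app]>
[2] <C=((1 + 1) * (let q = 3 in q)), E=∅, A=∅, R=[app :: app]>
[3] <C=(1 + 1), E=∅, A=∅, R=[mulR :: app :: app]>
[4] <C=1, E=∅, A=∅, R=[addR :: mulR :: app :: app]>
[5] <C=1, E=∅, A=∅, R=[addL(1) :: mulR :: app :: app]>
[6] <C=(let q = 3 in q), E=∅, A=∅, R=[mulL(2) :: app :: app]>
[7] <C=3, E=∅, A=∅, R=[let q :: mulL(2) :: app :: app]>
[8] <C=q, E={q↦3}, A=∅, R=[mulL(2) :: app :: app]>
[9] <C=(λu. ((λq. 6) (let z = 5 in u))), E=∅, A=[6], R=[app]>
[10] <C=((λq. 6) (let z = 5 in u)), E={u↦6}, A=∅, R=[app]>
[11] <C=(let z = 5 in u), E={u↦6}, A=∅, R=[app :: app]>
[12] <C=5, E={u↦6}, A=∅, R=[let z :: app :: app]>
[13] <C=u, E={z↦5, u↦6}, A=∅, R=[app :: app]>
[14] <C=(λq. 6), E={u↦6}, A=[6], R=[app]>
[15] <C=6, E={q↦6, u↦6}, A=∅, R=[app]>
[16] <C=(λp. 2), E=∅, A=[6], R=∅>
[17] <C=2, E={p↦6}, A=∅, R=∅>
→ final value 2

Answer: 2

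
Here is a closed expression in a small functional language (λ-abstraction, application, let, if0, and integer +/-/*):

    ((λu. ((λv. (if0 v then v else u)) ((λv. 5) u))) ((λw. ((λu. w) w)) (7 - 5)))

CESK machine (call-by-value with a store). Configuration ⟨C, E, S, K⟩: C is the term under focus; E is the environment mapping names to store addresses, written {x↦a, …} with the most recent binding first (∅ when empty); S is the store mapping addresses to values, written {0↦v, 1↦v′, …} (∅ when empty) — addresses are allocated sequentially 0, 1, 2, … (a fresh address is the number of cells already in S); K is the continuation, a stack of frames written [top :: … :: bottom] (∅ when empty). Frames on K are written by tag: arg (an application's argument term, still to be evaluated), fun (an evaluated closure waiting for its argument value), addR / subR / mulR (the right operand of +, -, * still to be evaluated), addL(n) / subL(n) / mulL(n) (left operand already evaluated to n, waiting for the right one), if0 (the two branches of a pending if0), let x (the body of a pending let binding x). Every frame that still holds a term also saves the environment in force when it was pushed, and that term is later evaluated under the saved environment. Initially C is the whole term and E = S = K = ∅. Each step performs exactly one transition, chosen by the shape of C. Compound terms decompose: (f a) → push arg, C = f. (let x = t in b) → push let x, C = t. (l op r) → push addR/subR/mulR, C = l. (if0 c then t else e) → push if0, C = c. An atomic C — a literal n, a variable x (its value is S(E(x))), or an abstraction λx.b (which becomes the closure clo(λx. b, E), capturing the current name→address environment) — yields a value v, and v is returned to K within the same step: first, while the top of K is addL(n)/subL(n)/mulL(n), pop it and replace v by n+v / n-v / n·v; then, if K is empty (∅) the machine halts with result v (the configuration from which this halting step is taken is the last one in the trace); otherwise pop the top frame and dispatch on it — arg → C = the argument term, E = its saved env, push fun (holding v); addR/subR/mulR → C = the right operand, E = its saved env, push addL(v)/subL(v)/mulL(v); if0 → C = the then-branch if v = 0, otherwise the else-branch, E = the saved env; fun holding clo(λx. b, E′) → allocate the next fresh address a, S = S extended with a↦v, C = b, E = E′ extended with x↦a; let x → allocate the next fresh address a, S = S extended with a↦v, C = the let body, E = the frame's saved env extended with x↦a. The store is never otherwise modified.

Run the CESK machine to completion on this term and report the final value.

[0] [C=((λu. ((λv. (if0 v then v else u)) ((λv. 5) u))) ((λw. ((λu. w) w)) (7 - 5))) | E=∅ | S=∅ | K=∅]
[1] [C=(λu. ((λv. (if0 v then v else u)) ((λv. 5) u))) | E=∅ | S=∅ | K=[arg]]
[2] [C=((λw. ((λu. w) w)) (7 - 5)) | E=∅ | S=∅ | K=[fun]]
[3] [C=(λw. ((λu. w) w)) | E=∅ | S=∅ | K=[arg :: fun]]
[4] [C=(7 - 5) | E=∅ | S=∅ | K=[fun :: fun]]
[5] [C=7 | E=∅ | S=∅ | K=[subR :: fun :: fun]]
[6] [C=5 | E=∅ | S=∅ | K=[subL(7) :: fun :: fun]]
[7] [C=((λu. w) w) | E={w↦0} | S={0↦2} | K=[fun]]
[8] [C=(λu. w) | E={w↦0} | S={0↦2} | K=[arg :: fun]]
[9] [C=w | E={w↦0} | S={0↦2} | K=[fun :: fun]]
[10] [C=w | E={u↦1, w↦0} | S={0↦2, 1↦2} | K=[fun]]
[11] [C=((λv. (if0 v then v else u)) ((λv. 5) u)) | E={u↦2} | S={0↦2, 1↦2, 2↦2} | K=∅]
[12] [C=(λv. (if0 v then v else u)) | E={u↦2} | S={0↦2, 1↦2, 2↦2} | K=[arg]]
[13] [C=((λv. 5) u) | E={u↦2} | S={0↦2, 1↦2, 2↦2} | K=[fun]]
[14] [C=(λv. 5) | E={u↦2} | S={0↦2, 1↦2, 2↦2} | K=[arg :: fun]]
[15] [C=u | E={u↦2} | S={0↦2, 1↦2, 2↦2} | K=[fun :: fun]]
[16] [C=5 | E={v↦3, u↦2} | S={0↦2, 1↦2, 2↦2, 3↦2} | K=[fun]]
[17] [C=(if0 v then v else u) | E={v↦4, u↦2} | S={0↦2, 1↦2, 2↦2, 3↦2, 4↦5} | K=∅]
[18] [C=v | E={v↦4, u↦2} | S={0↦2, 1↦2, 2↦2, 3↦2, 4↦5} | K=[if0]]
[19] [C=u | E={v↦4, u↦2} | S={0↦2, 1↦2, 2↦2, 3↦2, 4↦5} | K=∅]
→ final value 2

Answer: 2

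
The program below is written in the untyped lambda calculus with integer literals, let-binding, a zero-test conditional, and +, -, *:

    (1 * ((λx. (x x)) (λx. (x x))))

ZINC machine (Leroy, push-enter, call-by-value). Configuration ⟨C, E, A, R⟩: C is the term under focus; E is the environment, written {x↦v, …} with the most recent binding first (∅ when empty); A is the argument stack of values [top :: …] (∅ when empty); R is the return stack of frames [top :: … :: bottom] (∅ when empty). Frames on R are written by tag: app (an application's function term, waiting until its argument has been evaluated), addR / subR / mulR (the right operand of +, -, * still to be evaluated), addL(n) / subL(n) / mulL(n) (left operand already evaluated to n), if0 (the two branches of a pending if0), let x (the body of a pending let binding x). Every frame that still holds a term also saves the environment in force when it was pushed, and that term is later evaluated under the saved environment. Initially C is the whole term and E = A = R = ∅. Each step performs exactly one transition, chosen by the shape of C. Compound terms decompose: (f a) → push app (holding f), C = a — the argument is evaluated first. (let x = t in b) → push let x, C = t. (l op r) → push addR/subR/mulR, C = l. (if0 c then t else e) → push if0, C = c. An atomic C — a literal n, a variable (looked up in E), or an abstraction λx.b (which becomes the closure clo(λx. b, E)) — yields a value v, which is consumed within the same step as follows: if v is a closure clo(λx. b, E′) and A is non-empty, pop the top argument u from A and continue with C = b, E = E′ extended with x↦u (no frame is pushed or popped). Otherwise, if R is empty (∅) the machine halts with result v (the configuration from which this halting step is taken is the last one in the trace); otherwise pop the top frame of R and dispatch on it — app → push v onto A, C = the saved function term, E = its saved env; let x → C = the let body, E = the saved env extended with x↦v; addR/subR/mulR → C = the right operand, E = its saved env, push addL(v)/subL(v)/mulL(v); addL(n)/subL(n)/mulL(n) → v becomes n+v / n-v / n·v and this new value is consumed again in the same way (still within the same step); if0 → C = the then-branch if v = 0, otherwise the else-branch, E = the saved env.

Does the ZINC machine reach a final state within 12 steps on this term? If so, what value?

Answer: DIVERGES (no final state within 12 steps)

Execution trace:
[0] ⟨C=(1 * ((λx. (x x)) (λx. (x x)))); E=∅; A=∅; R=∅⟩
[1] ⟨C=1; E=∅; A=∅; R=[mulR]⟩
[2] ⟨C=((λx. (x x)) (λx. (x x))); E=∅; A=∅; R=[mulL(1)]⟩
[3] ⟨C=(λx. (x x)); E=∅; A=∅; R=[app :: mulL(1)]⟩
[4] ⟨C=(λx. (x x)); E=∅; A=[clo(λx. (x x), ∅)]; R=[mulL(1)]⟩
[5] ⟨C=(x x); E={x↦clo(λx. (x x), ∅)}; A=∅; R=[mulL(1)]⟩
[6] ⟨C=x; E={x↦clo(λx. (x x), ∅)}; A=∅; R=[app :: mulL(1)]⟩
[7] ⟨C=x; E={x↦clo(λx. (x x), ∅)}; A=[clo(λx. (x x), ∅)]; R=[mulL(1)]⟩
… configuration repeats with period 3 (steps 5–7 recur indefinitely) …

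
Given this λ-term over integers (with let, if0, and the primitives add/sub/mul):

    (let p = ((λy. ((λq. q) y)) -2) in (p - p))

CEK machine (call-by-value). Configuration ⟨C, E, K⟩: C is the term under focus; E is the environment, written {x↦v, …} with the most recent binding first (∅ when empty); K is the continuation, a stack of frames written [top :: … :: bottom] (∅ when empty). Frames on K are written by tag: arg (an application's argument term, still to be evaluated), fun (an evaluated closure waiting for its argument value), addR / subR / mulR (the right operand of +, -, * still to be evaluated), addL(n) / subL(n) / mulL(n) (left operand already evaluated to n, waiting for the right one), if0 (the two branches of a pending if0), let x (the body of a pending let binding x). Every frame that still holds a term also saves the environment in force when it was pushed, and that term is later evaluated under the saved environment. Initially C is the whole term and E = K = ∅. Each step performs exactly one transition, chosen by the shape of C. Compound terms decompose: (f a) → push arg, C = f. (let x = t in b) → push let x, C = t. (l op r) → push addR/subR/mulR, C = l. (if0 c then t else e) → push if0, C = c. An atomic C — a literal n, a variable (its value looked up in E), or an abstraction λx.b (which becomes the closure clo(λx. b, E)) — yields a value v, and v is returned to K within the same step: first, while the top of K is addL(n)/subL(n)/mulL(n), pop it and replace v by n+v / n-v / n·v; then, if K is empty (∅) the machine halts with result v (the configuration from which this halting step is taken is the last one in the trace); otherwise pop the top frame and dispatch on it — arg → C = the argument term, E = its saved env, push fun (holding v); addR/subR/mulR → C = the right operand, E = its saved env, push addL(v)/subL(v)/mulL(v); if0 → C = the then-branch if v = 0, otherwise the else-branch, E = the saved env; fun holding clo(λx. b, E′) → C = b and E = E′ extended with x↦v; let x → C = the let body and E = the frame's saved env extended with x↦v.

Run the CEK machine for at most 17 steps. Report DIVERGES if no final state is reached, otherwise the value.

Answer: 0

Machine steps:
[0] <C=(let p = ((λy. ((λq. q) y)) -2) in (p - p)), E=∅, K=∅>
[1] <C=((λy. ((λq. q) y)) -2), E=∅, K=[let p]>
[2] <C=(λy. ((λq. q) y)), E=∅, K=[arg :: let p]>
[3] <C=-2, E=∅, K=[fun :: let p]>
[4] <C=((λq. q) y), E={y↦-2}, K=[let p]>
[5] <C=(λq. q), E={y↦-2}, K=[arg :: let p]>
[6] <C=y, E={y↦-2}, K=[fun :: let p]>
[7] <C=q, E={q↦-2, y↦-2}, K=[let p]>
[8] <C=(p - p), E={p↦-2}, K=∅>
[9] <C=p, E={p↦-2}, K=[subR]>
[10] <C=p, E={p↦-2}, K=[subL(-2)]>
→ final value 0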